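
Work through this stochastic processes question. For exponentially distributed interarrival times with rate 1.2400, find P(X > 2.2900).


P(X > t) = exp(-lambda * t)
= exp(-1.2400 * 2.2900)
= exp(-2.8396) = 0.0584

0.0584


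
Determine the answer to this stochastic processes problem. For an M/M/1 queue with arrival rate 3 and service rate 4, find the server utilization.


rho = lambda/mu
= 3/4
= 0.7500

0.7500


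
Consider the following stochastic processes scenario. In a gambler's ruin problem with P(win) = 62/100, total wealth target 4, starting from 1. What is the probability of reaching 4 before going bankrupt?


Gambler's ruin formula:
r = q/p = 0.3800/0.6200 = 0.6129
P(win) = (1 - r^i)/(1 - r^N)
= (1 - 0.6129^1)/(1 - 0.6129^4)
= 0.4507

0.4507


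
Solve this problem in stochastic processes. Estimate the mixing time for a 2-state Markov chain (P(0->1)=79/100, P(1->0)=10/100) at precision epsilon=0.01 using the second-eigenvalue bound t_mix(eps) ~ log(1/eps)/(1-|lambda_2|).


lambda_2 = |1 - p01 - p10| = |1 - 0.7900 - 0.1000| = 0.1100
t_mix ~ log(1/eps)/(1 - |lambda_2|)
= log(100)/(1 - 0.1100) = 4.6052/0.8900
= 5.1743

5.1743


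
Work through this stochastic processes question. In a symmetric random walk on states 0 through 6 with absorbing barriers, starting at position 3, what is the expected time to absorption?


For symmetric RW on 0,...,N with absorbing barriers, E(i) = i*(N-i)
E(3) = 3 * 3 = 9

9


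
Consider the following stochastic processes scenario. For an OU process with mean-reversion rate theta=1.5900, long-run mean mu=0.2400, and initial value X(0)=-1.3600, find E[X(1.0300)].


E[X(t)] = mu + (X(0) - mu)*exp(-theta*t)
= 0.2400 + (-1.3600 - 0.2400)*exp(-1.5900*1.0300)
= 0.2400 + -1.6000 * 0.1944
= -0.0711

-0.0711


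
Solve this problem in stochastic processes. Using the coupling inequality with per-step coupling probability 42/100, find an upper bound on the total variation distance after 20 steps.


TV distance bound <= (1-delta)^n
= (1 - 0.4200)^20
= 0.5800^20
= 1.8559e-05

1.8559e-05


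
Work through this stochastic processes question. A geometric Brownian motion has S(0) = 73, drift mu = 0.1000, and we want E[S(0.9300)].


E[S(t)] = S(0) * exp(mu * t)
= 73 * exp(0.1000 * 0.9300)
= 73 * 1.0975
= 80.1147

80.1147


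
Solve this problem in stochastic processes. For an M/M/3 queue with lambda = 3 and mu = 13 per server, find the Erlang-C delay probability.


a = lambda/mu = 0.2308
rho = a/c = 0.0769
Erlang-C formula applied:
C(c,a) = 0.0018

0.0018


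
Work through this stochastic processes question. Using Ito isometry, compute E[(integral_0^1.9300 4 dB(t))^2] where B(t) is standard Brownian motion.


By Ito isometry: E[(int f dB)^2] = int f^2 dt
= 4^2 * 1.9300
= 16 * 1.9300 = 30.8800

30.8800


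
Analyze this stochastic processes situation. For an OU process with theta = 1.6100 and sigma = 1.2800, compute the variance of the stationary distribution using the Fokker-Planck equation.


Stationary variance = sigma^2 / (2*theta)
= 1.2800^2 / (2*1.6100)
= 1.6384 / 3.2200
= 0.5088

0.5088


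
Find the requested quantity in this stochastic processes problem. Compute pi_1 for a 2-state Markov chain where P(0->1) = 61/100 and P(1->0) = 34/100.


Stationary distribution: pi_0 = p10/(p01+p10), pi_1 = p01/(p01+p10)
p01 = 0.6100, p10 = 0.3400
pi_1 = 0.6421

0.6421


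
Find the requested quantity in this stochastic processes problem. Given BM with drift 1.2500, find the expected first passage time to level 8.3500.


Expected first passage time = a/mu
= 8.3500/1.2500
= 6.6800

6.6800


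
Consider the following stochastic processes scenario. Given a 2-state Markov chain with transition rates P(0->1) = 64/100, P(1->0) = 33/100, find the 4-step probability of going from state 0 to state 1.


Computing P^4 by matrix multiplication.
P = [[0.3600, 0.6400], [0.3300, 0.6700]]
After raising P to the power 4:
P^4(0,1) = 0.6598

0.6598


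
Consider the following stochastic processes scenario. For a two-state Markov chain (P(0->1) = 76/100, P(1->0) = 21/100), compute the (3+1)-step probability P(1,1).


P^4 = P^3 * P^1
Computing via matrix multiplication of the transition matrix.
Entry (1,1) of P^4 = 0.7835

0.7835


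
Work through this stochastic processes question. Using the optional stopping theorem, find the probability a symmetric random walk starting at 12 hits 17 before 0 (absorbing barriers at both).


By optional stopping theorem: E(M at tau) = M(0) = 12
P(hit 17)*17 + P(hit 0)*0 = 12
P(hit 17) = (12 - 0)/(17 - 0) = 12/17 = 0.7059

0.7059


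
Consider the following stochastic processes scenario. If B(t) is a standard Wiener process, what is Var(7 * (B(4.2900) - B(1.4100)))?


Var(alpha*(B(t)-B(s))) = alpha^2 * (t-s)
= 7^2 * (4.2900 - 1.4100)
= 49 * 2.8800
= 141.1200

141.1200


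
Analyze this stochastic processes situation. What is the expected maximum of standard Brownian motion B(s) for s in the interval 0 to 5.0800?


E(max B(s)) = sqrt(2t/pi)
= sqrt(2*5.0800/pi)
= sqrt(3.2340)
= 1.7983

1.7983


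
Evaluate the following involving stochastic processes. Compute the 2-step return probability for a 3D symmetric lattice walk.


P(return in 2 steps) = P(reverse first step) = 1/(2d)
= 1/6
= 0.1667

0.1667


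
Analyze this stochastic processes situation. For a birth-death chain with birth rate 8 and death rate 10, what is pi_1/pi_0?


For birth-death process, pi_n/pi_0 = (lambda/mu)^n
= (8/10)^1
= 0.8000

0.8000


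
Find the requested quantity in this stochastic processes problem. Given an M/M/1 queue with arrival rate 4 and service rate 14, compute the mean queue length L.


rho = 4/14 = 0.2857
L = rho/(1-rho)
= 0.2857/0.7143
= 0.4000

0.4000


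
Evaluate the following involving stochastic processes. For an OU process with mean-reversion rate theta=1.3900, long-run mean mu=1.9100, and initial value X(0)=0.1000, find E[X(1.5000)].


E[X(t)] = mu + (X(0) - mu)*exp(-theta*t)
= 1.9100 + (0.1000 - 1.9100)*exp(-1.3900*1.5000)
= 1.9100 + -1.8100 * 0.1243
= 1.6850

1.6850


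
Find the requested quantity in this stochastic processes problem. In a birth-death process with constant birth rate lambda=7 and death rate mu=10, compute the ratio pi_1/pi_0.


For birth-death process, pi_n/pi_0 = (lambda/mu)^n
= (7/10)^1
= 0.7000

0.7000


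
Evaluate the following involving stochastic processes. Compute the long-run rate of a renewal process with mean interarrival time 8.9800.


Long-run renewal rate = 1/E(X)
= 1/8.9800
= 0.1114

0.1114


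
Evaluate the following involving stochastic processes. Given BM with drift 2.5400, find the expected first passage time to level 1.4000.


Expected first passage time = a/mu
= 1.4000/2.5400
= 0.5512

0.5512


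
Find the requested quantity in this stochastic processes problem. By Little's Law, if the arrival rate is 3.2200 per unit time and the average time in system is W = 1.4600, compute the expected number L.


Little's Law: L = lambda * W
= 3.2200 * 1.4600
= 4.7012

4.7012


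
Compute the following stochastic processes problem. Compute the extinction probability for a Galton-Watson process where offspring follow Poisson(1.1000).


Since mu = 1.1000 > 1, extinction prob q < 1.
Solve s = exp(mu*(s-1)) iteratively.
q = 0.8239

0.8239


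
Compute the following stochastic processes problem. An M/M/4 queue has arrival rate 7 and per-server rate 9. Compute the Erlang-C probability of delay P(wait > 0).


a = lambda/mu = 0.7778
rho = a/c = 0.1944
Erlang-C formula applied:
C(c,a) = 0.0087

0.0087


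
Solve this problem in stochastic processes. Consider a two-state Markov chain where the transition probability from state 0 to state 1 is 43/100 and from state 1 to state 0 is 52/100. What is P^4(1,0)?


Computing P^4 by matrix multiplication.
P = [[0.5700, 0.4300], [0.5200, 0.4800]]
After raising P to the power 4:
P^4(1,0) = 0.5474

0.5474


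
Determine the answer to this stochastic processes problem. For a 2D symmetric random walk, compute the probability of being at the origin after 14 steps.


P = C(14,7)^2 / 4^14
= 3432^2 / 268435456
= 11778624 / 268435456
= 0.0439

0.0439


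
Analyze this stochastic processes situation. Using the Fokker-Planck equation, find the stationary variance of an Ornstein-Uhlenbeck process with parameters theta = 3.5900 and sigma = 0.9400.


Stationary variance = sigma^2 / (2*theta)
= 0.9400^2 / (2*3.5900)
= 0.8836 / 7.1800
= 0.1231

0.1231


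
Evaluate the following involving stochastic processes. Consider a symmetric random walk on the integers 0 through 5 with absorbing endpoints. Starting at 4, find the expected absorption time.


For symmetric RW on 0,...,N with absorbing barriers, E(i) = i*(N-i)
E(4) = 4 * 1 = 4

4


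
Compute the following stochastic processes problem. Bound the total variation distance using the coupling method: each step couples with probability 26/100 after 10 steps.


TV distance bound <= (1-delta)^n
= (1 - 0.2600)^10
= 0.7400^10
= 0.0492

0.0492


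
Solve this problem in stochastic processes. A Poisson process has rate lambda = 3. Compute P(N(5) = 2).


P(N(t)=k) = (lambda*t)^k * exp(-lambda*t) / k!
lambda*t = 15
= 15^2 * exp(-15) / 2!
= 225 * 3.0590e-07 / 2
= 3.4414e-05

3.4414e-05


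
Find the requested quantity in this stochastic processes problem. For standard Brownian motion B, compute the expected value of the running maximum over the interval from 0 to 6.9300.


E(max B(s)) = sqrt(2t/pi)
= sqrt(2*6.9300/pi)
= sqrt(4.4118)
= 2.1004

2.1004


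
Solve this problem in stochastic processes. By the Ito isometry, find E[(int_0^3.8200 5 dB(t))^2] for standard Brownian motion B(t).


By Ito isometry: E[(int f dB)^2] = int f^2 dt
= 5^2 * 3.8200
= 25 * 3.8200 = 95.5000

95.5000


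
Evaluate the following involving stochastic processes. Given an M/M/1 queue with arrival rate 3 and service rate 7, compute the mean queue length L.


rho = 3/7 = 0.4286
L = rho/(1-rho)
= 0.4286/0.5714
= 0.7500

0.7500


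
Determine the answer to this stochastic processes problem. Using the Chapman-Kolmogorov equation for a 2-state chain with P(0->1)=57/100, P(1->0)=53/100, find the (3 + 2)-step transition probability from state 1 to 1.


P^5 = P^3 * P^2
Computing via matrix multiplication of the transition matrix.
Entry (1,1) of P^5 = 0.5182

0.5182


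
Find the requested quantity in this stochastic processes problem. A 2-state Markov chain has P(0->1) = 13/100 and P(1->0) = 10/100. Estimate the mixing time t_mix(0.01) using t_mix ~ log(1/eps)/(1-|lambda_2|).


lambda_2 = |1 - p01 - p10| = |1 - 0.1300 - 0.1000| = 0.7700
t_mix ~ log(1/eps)/(1 - |lambda_2|)
= log(100)/(1 - 0.7700) = 4.6052/0.2300
= 20.0225

20.0225


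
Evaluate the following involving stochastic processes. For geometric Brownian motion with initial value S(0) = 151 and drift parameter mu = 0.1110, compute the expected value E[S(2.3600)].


E[S(t)] = S(0) * exp(mu * t)
= 151 * exp(0.1110 * 2.3600)
= 151 * 1.2995
= 196.2207

196.2207


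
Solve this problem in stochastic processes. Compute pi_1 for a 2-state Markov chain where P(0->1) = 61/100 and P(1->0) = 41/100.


Stationary distribution: pi_0 = p10/(p01+p10), pi_1 = p01/(p01+p10)
p01 = 0.6100, p10 = 0.4100
pi_1 = 0.5980

0.5980


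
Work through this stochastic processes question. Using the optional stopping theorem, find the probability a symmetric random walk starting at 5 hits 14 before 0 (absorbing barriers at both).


By optional stopping theorem: E(M at tau) = M(0) = 5
P(hit 14)*14 + P(hit 0)*0 = 5
P(hit 14) = (5 - 0)/(14 - 0) = 5/14 = 0.3571

0.3571


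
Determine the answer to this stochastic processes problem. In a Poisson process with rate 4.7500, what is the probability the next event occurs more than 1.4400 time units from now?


P(X > t) = exp(-lambda * t)
= exp(-4.7500 * 1.4400)
= exp(-6.8400) = 0.0011

0.0011


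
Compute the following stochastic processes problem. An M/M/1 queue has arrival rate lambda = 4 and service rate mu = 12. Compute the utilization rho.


rho = lambda/mu
= 4/12
= 0.3333

0.3333


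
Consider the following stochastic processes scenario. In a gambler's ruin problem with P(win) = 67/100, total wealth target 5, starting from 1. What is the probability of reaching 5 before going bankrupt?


Gambler's ruin formula:
r = q/p = 0.3300/0.6700 = 0.4925
P(win) = (1 - r^i)/(1 - r^N)
= (1 - 0.4925^1)/(1 - 0.4925^5)
= 0.5226

0.5226


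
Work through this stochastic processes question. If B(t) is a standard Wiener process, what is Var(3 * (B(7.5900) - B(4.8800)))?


Var(alpha*(B(t)-B(s))) = alpha^2 * (t-s)
= 3^2 * (7.5900 - 4.8800)
= 9 * 2.7100
= 24.3900

24.3900


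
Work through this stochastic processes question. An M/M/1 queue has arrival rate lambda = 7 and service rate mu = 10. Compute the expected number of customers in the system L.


rho = 7/10 = 0.7000
L = rho/(1-rho)
= 0.7000/0.3000
= 2.3333

2.3333


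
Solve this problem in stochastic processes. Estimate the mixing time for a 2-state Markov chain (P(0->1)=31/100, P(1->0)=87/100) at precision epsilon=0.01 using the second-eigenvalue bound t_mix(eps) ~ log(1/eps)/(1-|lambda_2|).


lambda_2 = |1 - p01 - p10| = |1 - 0.3100 - 0.8700| = 0.1800
t_mix ~ log(1/eps)/(1 - |lambda_2|)
= log(100)/(1 - 0.1800) = 4.6052/0.8200
= 5.6161

5.6161


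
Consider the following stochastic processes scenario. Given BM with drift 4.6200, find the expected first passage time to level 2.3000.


Expected first passage time = a/mu
= 2.3000/4.6200
= 0.4978

0.4978


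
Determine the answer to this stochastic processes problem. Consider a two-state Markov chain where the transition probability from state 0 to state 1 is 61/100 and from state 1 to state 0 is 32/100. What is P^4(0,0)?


Computing P^4 by matrix multiplication.
P = [[0.3900, 0.6100], [0.3200, 0.6800]]
After raising P to the power 4:
P^4(0,0) = 0.3441

0.3441


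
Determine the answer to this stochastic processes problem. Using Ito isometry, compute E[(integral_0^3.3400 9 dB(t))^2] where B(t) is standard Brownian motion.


By Ito isometry: E[(int f dB)^2] = int f^2 dt
= 9^2 * 3.3400
= 81 * 3.3400 = 270.5400

270.5400


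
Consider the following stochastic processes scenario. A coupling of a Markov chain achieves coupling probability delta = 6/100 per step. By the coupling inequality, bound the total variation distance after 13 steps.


TV distance bound <= (1-delta)^n
= (1 - 0.0600)^13
= 0.9400^13
= 0.4474

0.4474


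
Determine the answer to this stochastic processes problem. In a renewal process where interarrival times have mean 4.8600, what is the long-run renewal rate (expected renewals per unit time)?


Long-run renewal rate = 1/E(X)
= 1/4.8600
= 0.2058

0.2058


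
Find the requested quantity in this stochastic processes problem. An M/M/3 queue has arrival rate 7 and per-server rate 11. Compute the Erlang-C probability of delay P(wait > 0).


a = lambda/mu = 0.6364
rho = a/c = 0.2121
Erlang-C formula applied:
C(c,a) = 0.0288

0.0288


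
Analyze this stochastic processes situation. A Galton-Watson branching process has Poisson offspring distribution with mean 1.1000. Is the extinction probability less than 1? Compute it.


Since mu = 1.1000 > 1, extinction prob q < 1.
Solve s = exp(mu*(s-1)) iteratively.
q = 0.8239

0.8239


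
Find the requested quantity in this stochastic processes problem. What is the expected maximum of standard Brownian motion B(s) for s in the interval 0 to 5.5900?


E(max B(s)) = sqrt(2t/pi)
= sqrt(2*5.5900/pi)
= sqrt(3.5587)
= 1.8865

1.8865


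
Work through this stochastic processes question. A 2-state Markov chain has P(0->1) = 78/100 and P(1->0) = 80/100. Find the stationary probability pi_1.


Stationary distribution: pi_0 = p10/(p01+p10), pi_1 = p01/(p01+p10)
p01 = 0.7800, p10 = 0.8000
pi_1 = 0.4937

0.4937


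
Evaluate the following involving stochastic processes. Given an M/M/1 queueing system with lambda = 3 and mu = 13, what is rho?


rho = lambda/mu
= 3/13
= 0.2308

0.2308


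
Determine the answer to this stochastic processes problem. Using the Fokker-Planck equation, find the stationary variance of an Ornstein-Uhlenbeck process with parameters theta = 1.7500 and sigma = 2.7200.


Stationary variance = sigma^2 / (2*theta)
= 2.7200^2 / (2*1.7500)
= 7.3984 / 3.5000
= 2.1138

2.1138


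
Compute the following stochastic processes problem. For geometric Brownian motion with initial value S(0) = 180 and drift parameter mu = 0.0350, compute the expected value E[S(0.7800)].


E[S(t)] = S(0) * exp(mu * t)
= 180 * exp(0.0350 * 0.7800)
= 180 * 1.0277
= 184.9817

184.9817


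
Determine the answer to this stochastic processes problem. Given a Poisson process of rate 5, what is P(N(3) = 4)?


P(N(t)=k) = (lambda*t)^k * exp(-lambda*t) / k!
lambda*t = 15
= 15^4 * exp(-15) / 4!
= 50625 * 3.0590e-07 / 24
= 6.4526e-04

6.4526e-04


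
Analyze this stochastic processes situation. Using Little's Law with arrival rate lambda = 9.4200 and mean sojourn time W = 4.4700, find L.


Little's Law: L = lambda * W
= 9.4200 * 4.4700
= 42.1074

42.1074


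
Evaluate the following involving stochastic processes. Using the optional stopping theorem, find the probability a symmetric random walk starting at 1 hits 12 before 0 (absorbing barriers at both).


By optional stopping theorem: E(M at tau) = M(0) = 1
P(hit 12)*12 + P(hit 0)*0 = 1
P(hit 12) = (1 - 0)/(12 - 0) = 1/12 = 0.0833

0.0833


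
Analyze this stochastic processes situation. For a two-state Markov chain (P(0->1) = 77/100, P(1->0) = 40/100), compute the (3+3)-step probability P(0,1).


P^6 = P^3 * P^3
Computing via matrix multiplication of the transition matrix.
Entry (0,1) of P^6 = 0.6581

0.6581


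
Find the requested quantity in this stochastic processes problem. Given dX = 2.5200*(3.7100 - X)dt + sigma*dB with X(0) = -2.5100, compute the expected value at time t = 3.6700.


E[X(t)] = mu + (X(0) - mu)*exp(-theta*t)
= 3.7100 + (-2.5100 - 3.7100)*exp(-2.5200*3.6700)
= 3.7100 + -6.2200 * 9.6266e-05
= 3.7094

3.7094


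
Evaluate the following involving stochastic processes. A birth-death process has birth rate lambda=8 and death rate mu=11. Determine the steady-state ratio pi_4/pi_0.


For birth-death process, pi_n/pi_0 = (lambda/mu)^n
= (8/11)^4
= 0.2798

0.2798


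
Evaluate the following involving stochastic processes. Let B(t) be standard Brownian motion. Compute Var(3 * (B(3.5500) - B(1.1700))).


Var(alpha*(B(t)-B(s))) = alpha^2 * (t-s)
= 3^2 * (3.5500 - 1.1700)
= 9 * 2.3800
= 21.4200

21.4200


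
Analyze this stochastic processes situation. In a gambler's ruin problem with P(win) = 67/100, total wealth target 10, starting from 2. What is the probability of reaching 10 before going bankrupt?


Gambler's ruin formula:
r = q/p = 0.3300/0.6700 = 0.4925
P(win) = (1 - r^i)/(1 - r^N)
= (1 - 0.4925^2)/(1 - 0.4925^10)
= 0.7580

0.7580


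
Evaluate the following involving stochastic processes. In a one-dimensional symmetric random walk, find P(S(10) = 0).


P(S(10) = 0) = C(10,5) / 4^5
= 252 / 1024
= 0.2461

0.2461


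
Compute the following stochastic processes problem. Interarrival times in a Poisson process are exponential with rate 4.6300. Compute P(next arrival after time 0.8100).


P(X > t) = exp(-lambda * t)
= exp(-4.6300 * 0.8100)
= exp(-3.7503) = 0.0235

0.0235


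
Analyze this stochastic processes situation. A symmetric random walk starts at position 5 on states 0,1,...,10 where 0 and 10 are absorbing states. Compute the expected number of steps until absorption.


For symmetric RW on 0,...,N with absorbing barriers, E(i) = i*(N-i)
E(5) = 5 * 5 = 25

25


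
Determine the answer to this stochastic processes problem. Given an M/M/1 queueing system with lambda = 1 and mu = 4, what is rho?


rho = lambda/mu
= 1/4
= 0.2500

0.2500


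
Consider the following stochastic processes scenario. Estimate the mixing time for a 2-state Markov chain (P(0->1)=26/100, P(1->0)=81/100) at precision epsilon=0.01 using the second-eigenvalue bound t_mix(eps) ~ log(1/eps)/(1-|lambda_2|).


lambda_2 = |1 - p01 - p10| = |1 - 0.2600 - 0.8100| = 0.0700
t_mix ~ log(1/eps)/(1 - |lambda_2|)
= log(100)/(1 - 0.0700) = 4.6052/0.9300
= 4.9518

4.9518


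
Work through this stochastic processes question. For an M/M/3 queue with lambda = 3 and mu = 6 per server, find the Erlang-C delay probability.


a = lambda/mu = 0.5000
rho = a/c = 0.1667
Erlang-C formula applied:
C(c,a) = 0.0152

0.0152


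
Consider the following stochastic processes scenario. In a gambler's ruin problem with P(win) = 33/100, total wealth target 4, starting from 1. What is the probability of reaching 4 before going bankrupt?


Gambler's ruin formula:
r = q/p = 0.6700/0.3300 = 2.0303
P(win) = (1 - r^i)/(1 - r^N)
= (1 - 2.0303^1)/(1 - 2.0303^4)
= 0.0644

0.0644


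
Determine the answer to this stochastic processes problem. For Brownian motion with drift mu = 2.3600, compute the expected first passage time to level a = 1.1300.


Expected first passage time = a/mu
= 1.1300/2.3600
= 0.4788

0.4788


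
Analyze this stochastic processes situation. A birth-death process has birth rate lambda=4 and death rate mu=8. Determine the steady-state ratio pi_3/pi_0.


For birth-death process, pi_n/pi_0 = (lambda/mu)^n
= (4/8)^3
= 0.1250

0.1250


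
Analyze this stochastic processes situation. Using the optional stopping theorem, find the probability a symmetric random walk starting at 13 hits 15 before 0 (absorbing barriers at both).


By optional stopping theorem: E(M at tau) = M(0) = 13
P(hit 15)*15 + P(hit 0)*0 = 13
P(hit 15) = (13 - 0)/(15 - 0) = 13/15 = 0.8667

0.8667


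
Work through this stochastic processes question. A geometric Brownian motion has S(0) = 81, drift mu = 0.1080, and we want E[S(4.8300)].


E[S(t)] = S(0) * exp(mu * t)
= 81 * exp(0.1080 * 4.8300)
= 81 * 1.6848
= 136.4679

136.4679


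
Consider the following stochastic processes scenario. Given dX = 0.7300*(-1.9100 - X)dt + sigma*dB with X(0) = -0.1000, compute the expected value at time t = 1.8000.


E[X(t)] = mu + (X(0) - mu)*exp(-theta*t)
= -1.9100 + (-0.1000 - -1.9100)*exp(-0.7300*1.8000)
= -1.9100 + 1.8100 * 0.2687
= -1.4236

-1.4236


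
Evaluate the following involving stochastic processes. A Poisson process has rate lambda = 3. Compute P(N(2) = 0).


P(N(t)=k) = (lambda*t)^k * exp(-lambda*t) / k!
lambda*t = 6
= 6^0 * exp(-6) / 0!
= 1 * 0.0025 / 1
= 0.0025

0.0025


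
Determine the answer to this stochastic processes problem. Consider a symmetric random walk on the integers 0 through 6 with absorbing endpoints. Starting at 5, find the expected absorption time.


For symmetric RW on 0,...,N with absorbing barriers, E(i) = i*(N-i)
E(5) = 5 * 1 = 5

5


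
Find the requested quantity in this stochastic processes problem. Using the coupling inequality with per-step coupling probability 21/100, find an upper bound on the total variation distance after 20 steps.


TV distance bound <= (1-delta)^n
= (1 - 0.2100)^20
= 0.7900^20
= 0.0090

0.0090


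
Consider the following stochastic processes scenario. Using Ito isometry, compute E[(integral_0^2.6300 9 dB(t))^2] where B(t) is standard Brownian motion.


By Ito isometry: E[(int f dB)^2] = int f^2 dt
= 9^2 * 2.6300
= 81 * 2.6300 = 213.0300

213.0300


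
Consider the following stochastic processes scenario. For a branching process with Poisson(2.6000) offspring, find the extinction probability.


Since mu = 2.6000 > 1, extinction prob q < 1.
Solve s = exp(mu*(s-1)) iteratively.
q = 0.0951

0.0951


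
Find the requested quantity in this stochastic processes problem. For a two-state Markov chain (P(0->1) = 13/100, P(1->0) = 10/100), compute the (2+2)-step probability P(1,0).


P^4 = P^2 * P^2
Computing via matrix multiplication of the transition matrix.
Entry (1,0) of P^4 = 0.2819

0.2819


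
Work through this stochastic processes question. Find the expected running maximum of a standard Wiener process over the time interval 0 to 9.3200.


E(max B(s)) = sqrt(2t/pi)
= sqrt(2*9.3200/pi)
= sqrt(5.9333)
= 2.4358

2.4358


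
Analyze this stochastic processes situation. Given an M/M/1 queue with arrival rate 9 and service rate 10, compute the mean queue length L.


rho = 9/10 = 0.9000
L = rho/(1-rho)
= 0.9000/0.1000
= 9.0000

9.0000


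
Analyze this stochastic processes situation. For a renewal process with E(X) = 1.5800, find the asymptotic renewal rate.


Long-run renewal rate = 1/E(X)
= 1/1.5800
= 0.6329

0.6329


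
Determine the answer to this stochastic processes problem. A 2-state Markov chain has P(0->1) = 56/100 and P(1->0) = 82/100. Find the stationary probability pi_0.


Stationary distribution: pi_0 = p10/(p01+p10), pi_1 = p01/(p01+p10)
p01 = 0.5600, p10 = 0.8200
pi_0 = 0.5942

0.5942


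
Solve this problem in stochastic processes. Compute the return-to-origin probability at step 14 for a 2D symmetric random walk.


P = C(14,7)^2 / 4^14
= 3432^2 / 268435456
= 11778624 / 268435456
= 0.0439

0.0439


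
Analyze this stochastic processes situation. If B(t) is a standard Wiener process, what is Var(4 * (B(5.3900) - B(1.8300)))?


Var(alpha*(B(t)-B(s))) = alpha^2 * (t-s)
= 4^2 * (5.3900 - 1.8300)
= 16 * 3.5600
= 56.9600

56.9600


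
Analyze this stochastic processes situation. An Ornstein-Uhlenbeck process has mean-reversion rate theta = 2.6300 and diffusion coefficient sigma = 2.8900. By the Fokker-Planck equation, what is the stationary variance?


Stationary variance = sigma^2 / (2*theta)
= 2.8900^2 / (2*2.6300)
= 8.3521 / 5.2600
= 1.5879

1.5879


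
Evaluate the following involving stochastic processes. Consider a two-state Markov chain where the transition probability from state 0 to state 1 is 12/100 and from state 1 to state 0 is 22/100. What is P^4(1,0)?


Computing P^4 by matrix multiplication.
P = [[0.8800, 0.1200], [0.2200, 0.7800]]
After raising P to the power 4:
P^4(1,0) = 0.5243

0.5243


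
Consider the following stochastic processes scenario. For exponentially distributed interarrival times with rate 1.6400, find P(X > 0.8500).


P(X > t) = exp(-lambda * t)
= exp(-1.6400 * 0.8500)
= exp(-1.3940) = 0.2481

0.2481


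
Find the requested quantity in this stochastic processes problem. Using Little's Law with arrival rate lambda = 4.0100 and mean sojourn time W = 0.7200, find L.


Little's Law: L = lambda * W
= 4.0100 * 0.7200
= 2.8872

2.8872


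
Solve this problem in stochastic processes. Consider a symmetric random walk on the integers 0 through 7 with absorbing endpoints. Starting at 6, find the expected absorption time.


For symmetric RW on 0,...,N with absorbing barriers, E(i) = i*(N-i)
E(6) = 6 * 1 = 6

6


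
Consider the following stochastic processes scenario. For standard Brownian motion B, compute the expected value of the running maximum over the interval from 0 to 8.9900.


E(max B(s)) = sqrt(2t/pi)
= sqrt(2*8.9900/pi)
= sqrt(5.7232)
= 2.3923

2.3923


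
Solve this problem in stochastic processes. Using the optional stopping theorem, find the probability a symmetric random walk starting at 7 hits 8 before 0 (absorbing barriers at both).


By optional stopping theorem: E(M at tau) = M(0) = 7
P(hit 8)*8 + P(hit 0)*0 = 7
P(hit 8) = (7 - 0)/(8 - 0) = 7/8 = 0.8750

0.8750


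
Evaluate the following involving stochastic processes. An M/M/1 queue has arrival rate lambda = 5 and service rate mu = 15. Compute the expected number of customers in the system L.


rho = 5/15 = 0.3333
L = rho/(1-rho)
= 0.3333/0.6667
= 0.5000

0.5000


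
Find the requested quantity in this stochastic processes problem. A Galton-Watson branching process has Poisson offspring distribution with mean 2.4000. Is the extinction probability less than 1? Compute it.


Since mu = 2.4000 > 1, extinction prob q < 1.
Solve s = exp(mu*(s-1)) iteratively.
q = 0.1214

0.1214


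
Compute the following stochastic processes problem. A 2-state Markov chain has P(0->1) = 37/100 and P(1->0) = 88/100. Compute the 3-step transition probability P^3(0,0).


Computing P^3 by matrix multiplication.
P = [[0.6300, 0.3700], [0.8800, 0.1200]]
After raising P to the power 3:
P^3(0,0) = 0.6994

0.6994


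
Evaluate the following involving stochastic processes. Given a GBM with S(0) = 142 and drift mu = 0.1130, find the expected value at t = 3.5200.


E[S(t)] = S(0) * exp(mu * t)
= 142 * exp(0.1130 * 3.5200)
= 142 * 1.4885
= 211.3651

211.3651


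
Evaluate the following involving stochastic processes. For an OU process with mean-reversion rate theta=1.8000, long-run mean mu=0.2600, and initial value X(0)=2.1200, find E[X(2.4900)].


E[X(t)] = mu + (X(0) - mu)*exp(-theta*t)
= 0.2600 + (2.1200 - 0.2600)*exp(-1.8000*2.4900)
= 0.2600 + 1.8600 * 0.0113
= 0.2810

0.2810


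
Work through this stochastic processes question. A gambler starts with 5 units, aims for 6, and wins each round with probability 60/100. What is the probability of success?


Gambler's ruin formula:
r = q/p = 0.4000/0.6000 = 0.6667
P(win) = (1 - r^i)/(1 - r^N)
= (1 - 0.6667^5)/(1 - 0.6667^6)
= 0.9519

0.9519


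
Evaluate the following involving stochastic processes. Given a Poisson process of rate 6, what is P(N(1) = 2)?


P(N(t)=k) = (lambda*t)^k * exp(-lambda*t) / k!
lambda*t = 6
= 6^2 * exp(-6) / 2!
= 36 * 0.0025 / 2
= 0.0446

0.0446


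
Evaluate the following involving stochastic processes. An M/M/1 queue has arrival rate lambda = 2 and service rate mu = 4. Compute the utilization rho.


rho = lambda/mu
= 2/4
= 0.5000

0.5000


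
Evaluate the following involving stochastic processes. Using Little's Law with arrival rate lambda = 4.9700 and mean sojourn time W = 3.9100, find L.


Little's Law: L = lambda * W
= 4.9700 * 3.9100
= 19.4327

19.4327


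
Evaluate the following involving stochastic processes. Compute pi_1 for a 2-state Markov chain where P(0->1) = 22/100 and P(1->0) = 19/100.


Stationary distribution: pi_0 = p10/(p01+p10), pi_1 = p01/(p01+p10)
p01 = 0.2200, p10 = 0.1900
pi_1 = 0.5366

0.5366


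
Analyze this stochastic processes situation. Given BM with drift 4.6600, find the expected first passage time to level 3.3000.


Expected first passage time = a/mu
= 3.3000/4.6600
= 0.7082

0.7082


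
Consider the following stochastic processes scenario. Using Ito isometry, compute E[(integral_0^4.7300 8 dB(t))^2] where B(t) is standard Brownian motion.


By Ito isometry: E[(int f dB)^2] = int f^2 dt
= 8^2 * 4.7300
= 64 * 4.7300 = 302.7200

302.7200


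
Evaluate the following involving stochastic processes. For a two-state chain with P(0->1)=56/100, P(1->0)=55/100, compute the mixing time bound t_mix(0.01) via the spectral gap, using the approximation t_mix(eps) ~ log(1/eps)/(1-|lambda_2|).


lambda_2 = |1 - p01 - p10| = |1 - 0.5600 - 0.5500| = 0.1100
t_mix ~ log(1/eps)/(1 - |lambda_2|)
= log(100)/(1 - 0.1100) = 4.6052/0.8900
= 5.1743

5.1743


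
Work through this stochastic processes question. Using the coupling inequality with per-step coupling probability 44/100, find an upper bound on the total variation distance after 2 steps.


TV distance bound <= (1-delta)^n
= (1 - 0.4400)^2
= 0.5600^2
= 0.3136

0.3136


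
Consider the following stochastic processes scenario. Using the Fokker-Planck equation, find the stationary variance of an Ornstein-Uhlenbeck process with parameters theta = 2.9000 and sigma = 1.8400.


Stationary variance = sigma^2 / (2*theta)
= 1.8400^2 / (2*2.9000)
= 3.3856 / 5.8000
= 0.5837

0.5837


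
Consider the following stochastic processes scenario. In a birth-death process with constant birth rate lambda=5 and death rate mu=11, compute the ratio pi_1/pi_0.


For birth-death process, pi_n/pi_0 = (lambda/mu)^n
= (5/11)^1
= 0.4545

0.4545


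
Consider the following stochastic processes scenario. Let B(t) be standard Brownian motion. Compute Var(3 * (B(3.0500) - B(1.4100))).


Var(alpha*(B(t)-B(s))) = alpha^2 * (t-s)
= 3^2 * (3.0500 - 1.4100)
= 9 * 1.6400
= 14.7600

14.7600


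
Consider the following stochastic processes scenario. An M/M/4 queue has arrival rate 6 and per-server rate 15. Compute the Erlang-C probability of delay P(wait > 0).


a = lambda/mu = 0.4000
rho = a/c = 0.1000
Erlang-C formula applied:
C(c,a) = 7.9444e-04

7.9444e-04


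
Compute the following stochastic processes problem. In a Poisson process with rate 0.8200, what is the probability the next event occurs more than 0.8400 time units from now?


P(X > t) = exp(-lambda * t)
= exp(-0.8200 * 0.8400)
= exp(-0.6888) = 0.5022

0.5022


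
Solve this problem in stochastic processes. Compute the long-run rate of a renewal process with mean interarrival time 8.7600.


Long-run renewal rate = 1/E(X)
= 1/8.7600
= 0.1142

0.1142


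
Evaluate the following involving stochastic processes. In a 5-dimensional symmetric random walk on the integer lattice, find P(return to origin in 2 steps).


P(return in 2 steps) = P(reverse first step) = 1/(2d)
= 1/10
= 0.1000

0.1000


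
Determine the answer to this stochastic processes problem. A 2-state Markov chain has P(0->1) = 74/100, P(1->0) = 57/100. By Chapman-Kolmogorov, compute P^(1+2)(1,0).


P^3 = P^1 * P^2
Computing via matrix multiplication of the transition matrix.
Entry (1,0) of P^3 = 0.4481

0.4481


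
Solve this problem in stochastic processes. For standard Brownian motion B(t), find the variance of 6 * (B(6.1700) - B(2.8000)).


Var(alpha*(B(t)-B(s))) = alpha^2 * (t-s)
= 6^2 * (6.1700 - 2.8000)
= 36 * 3.3700
= 121.3200

121.3200


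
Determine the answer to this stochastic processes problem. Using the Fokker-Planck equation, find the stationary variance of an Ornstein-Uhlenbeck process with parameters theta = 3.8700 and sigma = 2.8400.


Stationary variance = sigma^2 / (2*theta)
= 2.8400^2 / (2*3.8700)
= 8.0656 / 7.7400
= 1.0421

1.0421


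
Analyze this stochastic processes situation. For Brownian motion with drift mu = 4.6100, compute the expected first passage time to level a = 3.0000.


Expected first passage time = a/mu
= 3.0000/4.6100
= 0.6508

0.6508


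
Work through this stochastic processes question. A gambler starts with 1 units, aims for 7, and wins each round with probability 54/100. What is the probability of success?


Gambler's ruin formula:
r = q/p = 0.4600/0.5400 = 0.8519
P(win) = (1 - r^i)/(1 - r^N)
= (1 - 0.8519^1)/(1 - 0.8519^7)
= 0.2196

0.2196


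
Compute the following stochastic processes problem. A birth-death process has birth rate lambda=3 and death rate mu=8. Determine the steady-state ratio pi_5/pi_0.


For birth-death process, pi_n/pi_0 = (lambda/mu)^n
= (3/8)^5
= 0.0074

0.0074


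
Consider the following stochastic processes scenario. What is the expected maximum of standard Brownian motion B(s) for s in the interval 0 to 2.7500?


E(max B(s)) = sqrt(2t/pi)
= sqrt(2*2.7500/pi)
= sqrt(1.7507)
= 1.3231

1.3231


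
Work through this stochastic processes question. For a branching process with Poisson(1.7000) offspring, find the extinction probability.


Since mu = 1.7000 > 1, extinction prob q < 1.
Solve s = exp(mu*(s-1)) iteratively.
q = 0.3088

0.3088


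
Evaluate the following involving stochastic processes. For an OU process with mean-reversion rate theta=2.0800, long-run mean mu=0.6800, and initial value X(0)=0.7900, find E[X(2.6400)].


E[X(t)] = mu + (X(0) - mu)*exp(-theta*t)
= 0.6800 + (0.7900 - 0.6800)*exp(-2.0800*2.6400)
= 0.6800 + 0.1100 * 0.0041
= 0.6805

0.6805


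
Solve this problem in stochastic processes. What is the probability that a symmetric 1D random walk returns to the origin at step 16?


P(S(16) = 0) = C(16,8) / 4^8
= 12870 / 65536
= 0.1964

0.1964


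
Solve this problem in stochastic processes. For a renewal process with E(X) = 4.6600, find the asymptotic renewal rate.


Long-run renewal rate = 1/E(X)
= 1/4.6600
= 0.2146

0.2146


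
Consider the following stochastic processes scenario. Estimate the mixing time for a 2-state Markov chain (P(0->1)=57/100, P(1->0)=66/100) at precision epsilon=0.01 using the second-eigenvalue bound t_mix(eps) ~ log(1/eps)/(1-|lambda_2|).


lambda_2 = |1 - p01 - p10| = |1 - 0.5700 - 0.6600| = 0.2300
t_mix ~ log(1/eps)/(1 - |lambda_2|)
= log(100)/(1 - 0.2300) = 4.6052/0.7700
= 5.9807

5.9807


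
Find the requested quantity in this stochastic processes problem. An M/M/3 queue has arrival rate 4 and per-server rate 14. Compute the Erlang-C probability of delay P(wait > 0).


a = lambda/mu = 0.2857
rho = a/c = 0.0952
Erlang-C formula applied:
C(c,a) = 0.0032

0.0032


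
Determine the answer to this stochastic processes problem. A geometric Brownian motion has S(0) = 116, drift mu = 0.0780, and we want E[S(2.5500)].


E[S(t)] = S(0) * exp(mu * t)
= 116 * exp(0.0780 * 2.5500)
= 116 * 1.2201
= 141.5270

141.5270


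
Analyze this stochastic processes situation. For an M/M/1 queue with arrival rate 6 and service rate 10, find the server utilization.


rho = lambda/mu
= 6/10
= 0.6000

0.6000


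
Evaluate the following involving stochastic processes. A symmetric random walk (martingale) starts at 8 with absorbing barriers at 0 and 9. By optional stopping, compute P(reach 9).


By optional stopping theorem: E(M at tau) = M(0) = 8
P(hit 9)*9 + P(hit 0)*0 = 8
P(hit 9) = (8 - 0)/(9 - 0) = 8/9 = 0.8889

0.8889


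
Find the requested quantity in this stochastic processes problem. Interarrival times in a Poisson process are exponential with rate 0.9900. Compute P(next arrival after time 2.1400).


P(X > t) = exp(-lambda * t)
= exp(-0.9900 * 2.1400)
= exp(-2.1186) = 0.1202

0.1202


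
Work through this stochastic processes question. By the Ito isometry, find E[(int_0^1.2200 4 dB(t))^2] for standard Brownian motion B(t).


By Ito isometry: E[(int f dB)^2] = int f^2 dt
= 4^2 * 1.2200
= 16 * 1.2200 = 19.5200

19.5200


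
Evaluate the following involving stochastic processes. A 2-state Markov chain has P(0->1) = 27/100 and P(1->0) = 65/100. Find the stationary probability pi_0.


Stationary distribution: pi_0 = p10/(p01+p10), pi_1 = p01/(p01+p10)
p01 = 0.2700, p10 = 0.6500
pi_0 = 0.7065

0.7065


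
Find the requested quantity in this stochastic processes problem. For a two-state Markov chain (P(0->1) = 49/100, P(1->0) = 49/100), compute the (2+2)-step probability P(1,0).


P^4 = P^2 * P^2
Computing via matrix multiplication of the transition matrix.
Entry (1,0) of P^4 = 0.5000

0.5000


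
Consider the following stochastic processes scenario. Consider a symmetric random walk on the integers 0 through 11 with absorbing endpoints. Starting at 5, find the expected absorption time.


For symmetric RW on 0,...,N with absorbing barriers, E(i) = i*(N-i)
E(5) = 5 * 6 = 30

30


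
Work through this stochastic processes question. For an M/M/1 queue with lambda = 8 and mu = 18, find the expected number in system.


rho = 8/18 = 0.4444
L = rho/(1-rho)
= 0.4444/0.5556
= 0.8000

0.8000


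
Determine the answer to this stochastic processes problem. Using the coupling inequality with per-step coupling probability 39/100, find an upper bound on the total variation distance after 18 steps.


TV distance bound <= (1-delta)^n
= (1 - 0.3900)^18
= 0.6100^18
= 1.3675e-04

1.3675e-04


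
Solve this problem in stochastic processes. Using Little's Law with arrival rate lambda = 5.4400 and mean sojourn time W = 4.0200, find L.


Little's Law: L = lambda * W
= 5.4400 * 4.0200
= 21.8688

21.8688


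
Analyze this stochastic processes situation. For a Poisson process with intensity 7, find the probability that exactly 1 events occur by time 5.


P(N(t)=k) = (lambda*t)^k * exp(-lambda*t) / k!
lambda*t = 35
= 35^1 * exp(-35) / 1!
= 35 * 6.3051e-16 / 1
= 2.2068e-14

2.2068e-14
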